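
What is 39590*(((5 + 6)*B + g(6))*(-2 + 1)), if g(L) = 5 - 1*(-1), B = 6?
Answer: -2850480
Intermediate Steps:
g(L) = 6 (g(L) = 5 + 1 = 6)
39590*(((5 + 6)*B + g(6))*(-2 + 1)) = 39590*(((5 + 6)*6 + 6)*(-2 + 1)) = 39590*((11*6 + 6)*(-1)) = 39590*((66 + 6)*(-1)) = 39590*(72*(-1)) = 39590*(-72) = -2850480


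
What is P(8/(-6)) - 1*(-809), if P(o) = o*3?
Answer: 805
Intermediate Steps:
P(o) = 3*o
P(8/(-6)) - 1*(-809) = 3*(8/(-6)) - 1*(-809) = 3*(8*(-⅙)) + 809 = 3*(-4/3) + 809 = -4 + 809 = 805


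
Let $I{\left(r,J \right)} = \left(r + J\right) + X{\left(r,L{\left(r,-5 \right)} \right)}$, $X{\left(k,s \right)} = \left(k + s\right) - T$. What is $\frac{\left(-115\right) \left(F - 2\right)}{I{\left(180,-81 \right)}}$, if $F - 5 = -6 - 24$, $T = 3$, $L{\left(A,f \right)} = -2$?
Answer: $\frac{3105}{274} \approx 11.332$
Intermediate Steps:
$F = -25$ ($F = 5 - 30 = -25$)
$X{\left(k,s \right)} = -3 + k + s$ ($X{\left(k,s \right)} = \left(k + s\right) - 3 = -3 + k + s$)
$I{\left(r,J \right)} = -5 + J + 2 r$ ($I{\left(r,J \right)} = \left(r + J\right) - \left(5 - r\right) = \left(J + r\right) + \left(-5 + r\right) = -5 + J + 2 r$)
$\frac{\left(-115\right) \left(F - 2\right)}{I{\left(180,-81 \right)}} = \frac{\left(-115\right) \left(-25 - 2\right)}{-5 - 81 + 2 \cdot 180} = \frac{\left(-115\right) \left(-27\right)}{-5 - 81 + 360} = \frac{3105}{274}$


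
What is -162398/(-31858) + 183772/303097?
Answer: 27538477491/4828032113 ≈ 5.7039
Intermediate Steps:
-162398/(-31858) + 183772/303097 = -162398*(-1/31858) + 183772*(1/303097) = 81199/15929 + 183772/303097 = 27538477491/4828032113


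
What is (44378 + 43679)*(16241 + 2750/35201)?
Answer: 50342379832887/35201 ≈ 1.4301e+9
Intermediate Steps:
(44378 + 43679)*(16241 + 2750/35201) = 88057*(16241 + 2750*(1/35201)) = 88057*(16241 + 2750/35201) = 88057*(571702191/35201) = 50342379832887/35201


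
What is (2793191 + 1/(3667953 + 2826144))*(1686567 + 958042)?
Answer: 47971232513343790552/6494097 ≈ 7.3869e+12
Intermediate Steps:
(2793191 + 1/(3667953 + 2826144))*(1686567 + 958042) = (2793191 + 1/6494097)*2644609 = (18139253293528/6494097)*2644609 = 47971232513343790552/6494097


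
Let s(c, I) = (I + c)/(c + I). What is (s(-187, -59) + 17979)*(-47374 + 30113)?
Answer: -310352780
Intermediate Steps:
s(c, I) = 1 (s(c, I) = (I + c)/(I + c) = 1)
(s(-187, -59) + 17979)*(-47374 + 30113) = (1 + 17979)*(-47374 + 30113) = 17980*(-17261) = -310352780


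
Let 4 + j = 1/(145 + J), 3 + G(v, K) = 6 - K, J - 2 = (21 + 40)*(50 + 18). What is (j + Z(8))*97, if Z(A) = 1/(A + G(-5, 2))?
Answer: -14580652/38655 ≈ -377.20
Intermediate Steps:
J = 4150 (J = 2 + (21 + 40)*(50 + 18) = 2 + 61*68 = 2 + 4148 = 4150)
G(v, K) = 3 - K (G(v, K) = -3 + (6 - K) = 3 - K)
Z(A) = 1/(1 + A) (Z(A) = 1/(A + (3 - 1*2)) = 1/(A + (3 - 2)) = 1/(A + 1) = 1/(1 + A))
j = -17179/4295 (j = -4 + 1/(145 + 4150) = -4 + 1/4295 = -17179/4295 ≈ -3.9998)
(j + Z(8))*97 = (-17179/4295 + 1/(1 + 8))*97 = (-17179/4295 + 1/9)*97 = (-17179/4295 + ⅑)*97 = -150316/38655*97 = -14580652/38655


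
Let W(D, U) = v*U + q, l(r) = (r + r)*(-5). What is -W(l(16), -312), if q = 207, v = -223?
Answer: -69783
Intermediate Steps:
l(r) = -10*r (l(r) = (2*r)*(-5) = -10*r)
W(D, U) = 207 - 223*U (W(D, U) = -223*U + 207 = 207 - 223*U)
-W(l(16), -312) = -(207 - 223*(-312)) = -(207 + 69576) = -1*69783 = -69783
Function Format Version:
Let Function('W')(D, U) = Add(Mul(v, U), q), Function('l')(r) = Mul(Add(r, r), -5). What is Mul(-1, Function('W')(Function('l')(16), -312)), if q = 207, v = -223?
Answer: -69783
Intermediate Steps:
Function('l')(r) = Mul(-10, r) (Function('l')(r) = Mul(Mul(2, r), -5) = Mul(-10, r))
Function('W')(D, U) = Add(207, Mul(-223, U)) (Function('W')(D, U) = Add(Mul(-223, U), 207) = Add(207, Mul(-223, U)))
Mul(-1, Function('W')(Function('l')(16), -312)) = Mul(-1, Add(207, Mul(-223, -312))) = Mul(-1, Add(207, 69576)) = Mul(-1, 69783) = -69783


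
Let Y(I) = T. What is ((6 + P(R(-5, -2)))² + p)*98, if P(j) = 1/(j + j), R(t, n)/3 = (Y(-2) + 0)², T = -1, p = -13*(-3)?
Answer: 135877/18 ≈ 7548.7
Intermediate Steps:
p = 39
Y(I) = -1
R(t, n) = 3 (R(t, n) = 3*(-1 + 0)² = 3*(-1)² = 3*1 = 3)
P(j) = 1/(2*j)
((6 + P(R(-5, -2)))² + p)*98 = ((6 + (½)/3)² + 39)*98 = ((6 + (½)*(⅓))² + 39)*98 = ((6 + ⅙)² + 39)*98 = ((37/6)² + 39)*98 = (1369/36 + 39)*98 = (2773/36)*98 = 135877/18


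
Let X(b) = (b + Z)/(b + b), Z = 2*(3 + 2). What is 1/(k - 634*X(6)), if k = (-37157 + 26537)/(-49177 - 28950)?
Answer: -234381/198098212 ≈ -0.0011832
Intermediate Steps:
k = 10620/78127 (k = -10620/(-78127) = -10620*(-1/78127) = 10620/78127 ≈ 0.13593)
Z = 10 (Z = 2*5 = 10)
X(b) = (10 + b)/(2*b) (X(b) = (b + 10)/(b + b) = (10 + b)/((2*b)) = (10 + b)*(1/(2*b)) = (10 + b)/(2*b))
1/(k - 634*X(6)) = 1/(10620/78127 - 317*(10 + 6)/6) = 1/(10620/78127 - 317*16/6) = 1/(10620/78127 - 634*4/3) = 1/(10620/78127 - 2536/3) = 1/(-198098212/234381) = -234381/198098212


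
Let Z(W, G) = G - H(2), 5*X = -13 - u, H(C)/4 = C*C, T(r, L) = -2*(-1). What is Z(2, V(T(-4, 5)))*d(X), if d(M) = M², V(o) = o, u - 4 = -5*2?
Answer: -686/25 ≈ -27.440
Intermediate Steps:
u = -6 (u = 4 - 5*2 = 4 - 10 = -6)
T(r, L) = 2
H(C) = 4*C² (H(C) = 4*(C*C) = 4*C²)
X = -7/5 (X = (-13 - 1*(-6))/5 = (-13 + 6)/5 = (⅕)*(-7) = -7/5 ≈ -1.4000)
Z(W, G) = -16 + G (Z(W, G) = G - 4*2² = G - 4*4 = G - 1*16 = G - 16 = -16 + G)
Z(2, V(T(-4, 5)))*d(X) = (-16 + 2)*(-7/5)² = -14*49/25 = -686/25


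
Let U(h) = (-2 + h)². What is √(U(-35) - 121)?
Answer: 4*√78 ≈ 35.327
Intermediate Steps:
√(U(-35) - 121) = √((-2 - 35)² - 121) = √((-37)² - 121) = √(1369 - 121) = √1248 = 4*√78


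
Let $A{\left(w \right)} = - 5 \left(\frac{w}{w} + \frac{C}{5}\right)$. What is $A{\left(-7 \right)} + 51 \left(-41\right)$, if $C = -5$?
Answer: $-2091$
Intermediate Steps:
$A{\left(w \right)} = 0$ ($A{\left(w \right)} = - 5 \left(\frac{w}{w} - \frac{5}{5}\right) = - 5 \left(1 - 1\right) = \left(-5\right) 0 = 0$)
$A{\left(-7 \right)} + 51 \left(-41\right) = 0 + 51 \left(-41\right) = 0 - 2091 = -2091$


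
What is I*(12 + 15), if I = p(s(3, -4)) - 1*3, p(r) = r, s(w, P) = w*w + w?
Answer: 243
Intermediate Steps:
s(w, P) = w + w**2 (s(w, P) = w**2 + w = w + w**2)
I = 9 (I = 3*(1 + 3) - 1*3 = 3*4 - 3 = 12 - 3 = 9)
I*(12 + 15) = 9*(12 + 15) = 9*27 = 243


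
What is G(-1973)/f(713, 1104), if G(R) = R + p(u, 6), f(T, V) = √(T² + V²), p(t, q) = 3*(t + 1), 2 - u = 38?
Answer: -2078*√3265/75095 ≈ -1.5812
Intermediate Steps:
u = -36 (u = 2 - 1*38 = 2 - 38 = -36)
p(t, q) = 3 + 3*t (p(t, q) = 3*(1 + t) = 3 + 3*t)
G(R) = -105 + R (G(R) = R + (3 + 3*(-36)) = R + (3 - 108) = R - 105 = -105 + R)
G(-1973)/f(713, 1104) = (-105 - 1973)/(√(713² + 1104²)) = -2078/√(508369 + 1218816) = -2078*√3265/75095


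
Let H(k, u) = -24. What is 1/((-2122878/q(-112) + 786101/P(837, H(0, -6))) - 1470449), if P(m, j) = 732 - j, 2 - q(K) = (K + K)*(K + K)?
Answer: -18965772/27867677107957 ≈ -6.8056e-7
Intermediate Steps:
q(K) = 2 - 4*K² (q(K) = 2 - (K + K)*(K + K) = 2 - 2*K*2*K = 2 - 4*K²)
1/((-2122878/q(-112) + 786101/P(837, H(0, -6))) - 1470449) = 1/((-2122878/(2 - 4*(-112)²) + 786101/(732 - 1*(-24))) - 1470449) = 1/((-2122878/(2 - 4*12544) + 786101/(732 + 24)) - 1470449) = 1/((-2122878/(2 - 50176) + 786101/756) - 1470449) = 1/((-2122878/(-50174) + 786101*(1/756)) - 1470449) = 1/((-2122878*(-1/50174) + 786101/756) - 1470449) = 1/((1061439/25087 + 786101/756) - 1470449) = 1/(20523363671/18965772 - 1470449) = 1/(-27867677107957/18965772) = -18965772/27867677107957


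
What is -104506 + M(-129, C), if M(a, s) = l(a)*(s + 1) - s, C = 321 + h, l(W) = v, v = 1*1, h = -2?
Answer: -104505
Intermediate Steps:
v = 1
l(W) = 1
C = 319 (C = 321 - 2 = 319)
M(a, s) = 1 (M(a, s) = 1*(s + 1) - s = 1*(1 + s) - s = (1 + s) - s = 1)
-104506 + M(-129, C) = -104506 + 1 = -104505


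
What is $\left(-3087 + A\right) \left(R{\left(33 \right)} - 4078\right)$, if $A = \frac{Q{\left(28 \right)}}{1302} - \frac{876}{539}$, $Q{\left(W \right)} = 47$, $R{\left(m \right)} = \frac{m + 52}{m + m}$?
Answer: $\frac{83313586170145}{6616764} \approx 1.2591 \cdot 10^{7}$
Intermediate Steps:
$R{\left(m \right)} = \frac{52 + m}{2 m}$
$A = - \frac{159317}{100254}$ ($A = \frac{47}{1302} - \frac{876}{539} = - \frac{159317}{100254} \approx -1.5891$)
$\left(-3087 + A\right) \left(R{\left(33 \right)} - 4078\right) = \left(-3087 - \frac{159317}{100254}\right) \left(\frac{52 + 33}{2 \cdot 33} - 4078\right) = - \frac{309643415 \left(\frac{1}{2} \cdot \frac{1}{33} \cdot 85 - 4078\right)}{100254} = - \frac{309643415 \left(\frac{85}{66} - 4078\right)}{100254} = \left(- \frac{309643415}{100254}\right) \left(- \frac{269063}{66}\right) = \frac{83313586170145}{6616764}$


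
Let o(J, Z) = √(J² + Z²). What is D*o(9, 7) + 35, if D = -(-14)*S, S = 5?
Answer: 35 + 70*√130 ≈ 833.12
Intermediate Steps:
D = 70 (D = -(-14)*5 = -7*(-10) = 70)
D*o(9, 7) + 35 = 70*√(9² + 7²) + 35 = 70*√(81 + 49) + 35 = 70*√130 + 35 = 35 + 70*√130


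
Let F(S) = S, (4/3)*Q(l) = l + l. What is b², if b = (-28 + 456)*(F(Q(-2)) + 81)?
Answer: 1114491456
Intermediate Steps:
Q(l) = 3*l/2 (Q(l) = 3*(l + l)/4 = 3*(2*l)/4 = 3*l/2)
b = 33384 (b = (-28 + 456)*((3/2)*(-2) + 81) = 428*(-3 + 81) = 428*78 = 33384)
b² = 33384² = 1114491456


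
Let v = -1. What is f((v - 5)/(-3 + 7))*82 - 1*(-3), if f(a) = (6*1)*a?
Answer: -735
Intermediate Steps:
f(a) = 6*a
f((v - 5)/(-3 + 7))*82 - 1*(-3) = (6*((-1 - 5)/(-3 + 7)))*82 - 1*(-3) = (6*(-6/4))*82 + 3 = (6*(-6*1/4))*82 + 3 = (6*(-3/2))*82 + 3 = -9*82 + 3 = -738 + 3 = -735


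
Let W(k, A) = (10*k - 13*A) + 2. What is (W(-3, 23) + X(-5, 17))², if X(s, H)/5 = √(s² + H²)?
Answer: 114779 - 3270*√314 ≈ 56834.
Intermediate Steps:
W(k, A) = 2 - 13*A + 10*k (W(k, A) = (-13*A + 10*k) + 2 = 2 - 13*A + 10*k)
X(s, H) = 5*√(H² + s²) (X(s, H) = 5*√(s² + H²) = 5*√(H² + s²))
(W(-3, 23) + X(-5, 17))² = ((2 - 13*23 + 10*(-3)) + 5*√(17² + (-5)²))² = ((2 - 299 - 30) + 5*√(289 + 25))² = (-327 + 5*√314)²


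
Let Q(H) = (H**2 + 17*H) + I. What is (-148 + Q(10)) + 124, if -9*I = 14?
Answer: 2200/9 ≈ 244.44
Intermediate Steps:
I = -14/9 (I = -1/9*14 = -14/9 ≈ -1.5556)
Q(H) = -14/9 + H**2 + 17*H (Q(H) = (H**2 + 17*H) - 14/9 = -14/9 + H**2 + 17*H)
(-148 + Q(10)) + 124 = (-148 + (-14/9 + 10**2 + 17*10)) + 124 = (-148 + (-14/9 + 100 + 170)) + 124 = (-148 + 2416/9) + 124 = 1084/9 + 124 = 2200/9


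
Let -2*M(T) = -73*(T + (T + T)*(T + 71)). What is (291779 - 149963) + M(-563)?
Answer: 40683949/2 ≈ 2.0342e+7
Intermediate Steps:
M(T) = 73*T/2 + 73*T*(71 + T) (M(T) = -(-73)*(T + (T + T)*(T + 71))/2 = -(-73)*(T + (2*T)*(71 + T))/2 = -(-73)*(T + 2*T*(71 + T))/2 = -(-73*T - 146*T*(71 + T))/2 = 73*T/2 + 73*T*(71 + T))
(291779 - 149963) + M(-563) = (291779 - 149963) + (73/2)*(-563)*(143 + 2*(-563)) = 141816 + (73/2)*(-563)*(143 - 1126) = 141816 + (73/2)*(-563)*(-983) = 141816 + 40400317/2 = 40683949/2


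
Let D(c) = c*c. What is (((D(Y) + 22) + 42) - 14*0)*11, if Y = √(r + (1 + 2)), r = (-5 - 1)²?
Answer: 1133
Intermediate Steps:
r = 36 (r = (-6)² = 36)
Y = √39 (Y = √(36 + (1 + 2)) = √(36 + 3) = √39 ≈ 6.2450)
D(c) = c²
(((D(Y) + 22) + 42) - 14*0)*11 = ((((√39)² + 22) + 42) - 14*0)*11 = (((39 + 22) + 42) + 0)*11 = ((61 + 42) + 0)*11 = (103 + 0)*11 = 103*11 = 1133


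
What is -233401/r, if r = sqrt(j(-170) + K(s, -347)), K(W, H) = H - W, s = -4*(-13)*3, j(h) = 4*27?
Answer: 233401*I*sqrt(395)/395 ≈ 11744.0*I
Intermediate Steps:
j(h) = 108
s = 156 (s = 52*3 = 156)
r = I*sqrt(395) (r = sqrt(108 + (-347 - 1*156)) = sqrt(108 + (-347 - 156)) = sqrt(108 - 503) = sqrt(-395) = I*sqrt(395) ≈ 19.875*I)
-233401/r = -233401*(-I*sqrt(395)/395) = -(-233401)*I*sqrt(395)/395 = 233401*I*sqrt(395)/395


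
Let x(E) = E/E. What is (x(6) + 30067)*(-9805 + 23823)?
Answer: 421493224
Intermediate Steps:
x(E) = 1
(x(6) + 30067)*(-9805 + 23823) = (1 + 30067)*(-9805 + 23823) = 30068*14018 = 421493224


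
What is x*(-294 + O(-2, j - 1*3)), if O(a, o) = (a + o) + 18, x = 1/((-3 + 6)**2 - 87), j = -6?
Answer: 287/78 ≈ 3.6795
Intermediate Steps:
x = -1/78 (x = 1/(3**2 - 87) = 1/(9 - 87) = 1/(-78) = -1/78 ≈ -0.012821)
O(a, o) = 18 + a + o
x*(-294 + O(-2, j - 1*3)) = -(-294 + (18 - 2 + (-6 - 1*3)))/78 = -(-294 + (18 - 2 + (-6 - 3)))/78 = -(-294 + (18 - 2 - 9))/78 = -(-294 + 7)/78 = -1/78*(-287) = 287/78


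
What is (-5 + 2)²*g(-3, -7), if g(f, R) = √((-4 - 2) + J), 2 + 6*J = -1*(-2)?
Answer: 9*I*√6 ≈ 22.045*I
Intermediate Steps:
J = 0 (J = -⅓ + (-1*(-2))/6 = -⅓ + (⅙)*2 = -⅓ + ⅓ = 0)
g(f, R) = I*√6 (g(f, R) = √((-4 - 2) + 0) = √(-6 + 0) = √(-6) = I*√6)
(-5 + 2)²*g(-3, -7) = (-5 + 2)²*(I*√6) = (-3)²*(I*√6) = 9*(I*√6) = 9*I*√6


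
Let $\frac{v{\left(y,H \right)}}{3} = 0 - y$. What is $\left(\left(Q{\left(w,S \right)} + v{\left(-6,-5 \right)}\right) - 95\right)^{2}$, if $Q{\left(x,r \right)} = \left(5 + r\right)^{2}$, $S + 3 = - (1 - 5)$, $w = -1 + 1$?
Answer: $1681$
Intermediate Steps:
$v{\left(y,H \right)} = - 3 y$ ($v{\left(y,H \right)} = 3 \left(0 - y\right) = 3 \left(- y\right) = - 3 y$)
$w = 0$
$S = 1$ ($S = -3 - \left(1 - 5\right) = -3 - -4 = -3 + 4 = 1$)
$\left(\left(Q{\left(w,S \right)} + v{\left(-6,-5 \right)}\right) - 95\right)^{2} = \left(\left(\left(5 + 1\right)^{2} - -18\right) - 95\right)^{2} = \left(\left(6^{2} + 18\right) - 95\right)^{2} = \left(\left(36 + 18\right) - 95\right)^{2} = \left(54 - 95\right)^{2} = \left(-41\right)^{2} = 1681$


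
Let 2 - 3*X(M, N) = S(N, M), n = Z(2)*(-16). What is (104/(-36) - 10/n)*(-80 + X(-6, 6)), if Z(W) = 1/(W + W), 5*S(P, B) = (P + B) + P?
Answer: 4186/135 ≈ 31.007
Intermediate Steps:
S(P, B) = B/5 + 2*P/5 (S(P, B) = ((P + B) + P)/5 = ((B + P) + P)/5 = (B + 2*P)/5 = B/5 + 2*P/5)
Z(W) = 1/(2*W)
n = -4 (n = ((½)/2)*(-16) = ((½)*(½))*(-16) = (¼)*(-16) = -4)
X(M, N) = ⅔ - 2*N/15 - M/15 (X(M, N) = ⅔ - (M/5 + 2*N/5)/3 = ⅔ + (-2*N/15 - M/15) = ⅔ - 2*N/15 - M/15)
(104/(-36) - 10/n)*(-80 + X(-6, 6)) = (104/(-36) - 10/(-4))*(-80 + (⅔ - 2/15*6 - 1/15*(-6))) = (104*(-1/36) - 10*(-¼))*(-80 + (⅔ - ⅘ + ⅖)) = (-26/9 + 5/2)*(-80 + 4/15) = -7/18*(-1196/15) = 4186/135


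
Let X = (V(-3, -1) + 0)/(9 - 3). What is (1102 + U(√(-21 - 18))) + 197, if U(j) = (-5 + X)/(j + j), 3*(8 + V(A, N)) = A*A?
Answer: 1299 + 35*I*√39/468 ≈ 1299.0 + 0.46704*I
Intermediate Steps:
V(A, N) = -8 + A²/3 (V(A, N) = -8 + (A*A)/3 = -8 + A²/3)
X = -⅚ (X = ((-8 + (⅓)*(-3)²) + 0)/(9 - 3) = ((-8 + (⅓)*9) + 0)/6 = ((-8 + 3) + 0)*(⅙) = (-5 + 0)*(⅙) = -5*⅙ = -⅚ ≈ -0.83333)
U(j) = -35/(12*j) (U(j) = (-5 - ⅚)/(j + j) = -35*1/(2*j)/6 = -35/(12*j))
(1102 + U(√(-21 - 18))) + 197 = (1102 - 35/(12*√(-21 - 18))) + 197 = (1102 - 35*(-I*√39/39)/12) + 197 = (1102 - (-35)*I*√39/468) + 197 = (1102 + 35*I*√39/468) + 197 = 1299 + 35*I*√39/468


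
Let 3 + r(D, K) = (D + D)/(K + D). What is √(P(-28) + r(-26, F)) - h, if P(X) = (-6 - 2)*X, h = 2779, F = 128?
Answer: -2779 + √573495/51 ≈ -2764.2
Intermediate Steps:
r(D, K) = -3 + 2*D/(D + K) (r(D, K) = -3 + (D + D)/(K + D) = -3 + (2*D)/(D + K) = -3 + 2*D/(D + K))
P(X) = -8*X
√(P(-28) + r(-26, F)) - h = √(-8*(-28) + (-1*(-26) - 3*128)/(-26 + 128)) - 1*2779 = √(224 + (26 - 384)/102) - 2779 = √(224 + (1/102)*(-358)) - 2779 = √(224 - 179/51) - 2779 = √(11245/51) - 2779 = √573495/51 - 2779 = -2779 + √573495/51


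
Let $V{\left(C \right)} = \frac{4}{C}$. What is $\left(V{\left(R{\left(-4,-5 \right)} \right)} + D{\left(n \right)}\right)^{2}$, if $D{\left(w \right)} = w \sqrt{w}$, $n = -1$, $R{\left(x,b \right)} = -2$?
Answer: $3 + 4 i \approx 3.0 + 4.0 i$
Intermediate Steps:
$D{\left(w \right)} = w^{\frac{3}{2}}$
$\left(V{\left(R{\left(-4,-5 \right)} \right)} + D{\left(n \right)}\right)^{2} = \left(\frac{4}{-2} + \left(-1\right)^{\frac{3}{2}}\right)^{2} = \left(4 \left(- \frac{1}{2}\right) - i\right)^{2} = \left(-2 - i\right)^{2}$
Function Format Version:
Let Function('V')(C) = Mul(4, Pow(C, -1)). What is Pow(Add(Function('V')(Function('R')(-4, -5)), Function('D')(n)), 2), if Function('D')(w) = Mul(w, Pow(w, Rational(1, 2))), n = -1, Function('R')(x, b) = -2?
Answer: Add(3, Mul(4, I)) ≈ Add(3.0000, Mul(4.0000, I))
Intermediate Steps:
Function('D')(w) = Pow(w, Rational(3, 2))
Pow(Add(Function('V')(Function('R')(-4, -5)), Function('D')(n)), 2) = Pow(Add(Mul(4, Pow(-2, -1)), Pow(-1, Rational(3, 2))), 2) = Pow(Add(Mul(4, Rational(-1, 2)), Mul(-1, I)), 2) = Pow(Add(-2, Mul(-1, I)), 2)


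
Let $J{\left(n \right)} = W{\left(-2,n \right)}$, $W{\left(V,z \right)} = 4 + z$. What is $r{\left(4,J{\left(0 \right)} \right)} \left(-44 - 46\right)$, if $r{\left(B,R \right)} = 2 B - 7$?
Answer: $-90$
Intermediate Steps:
$J{\left(n \right)} = 4 + n$
$r{\left(B,R \right)} = -7 + 2 B$
$r{\left(4,J{\left(0 \right)} \right)} \left(-44 - 46\right) = \left(-7 + 2 \cdot 4\right) \left(-44 - 46\right) = \left(-7 + 8\right) \left(-90\right) = 1 \left(-90\right) = -90$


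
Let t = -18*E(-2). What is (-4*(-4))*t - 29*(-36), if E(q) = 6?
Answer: -684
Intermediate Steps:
t = -108 (t = -18*6 = -108)
(-4*(-4))*t - 29*(-36) = -4*(-4)*(-108) - 29*(-36) = 16*(-108) - 1*(-1044) = -1728 + 1044 = -684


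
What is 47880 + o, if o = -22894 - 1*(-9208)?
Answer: 34194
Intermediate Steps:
o = -13686 (o = -22894 + 9208 = -13686)
47880 + o = 47880 - 13686 = 34194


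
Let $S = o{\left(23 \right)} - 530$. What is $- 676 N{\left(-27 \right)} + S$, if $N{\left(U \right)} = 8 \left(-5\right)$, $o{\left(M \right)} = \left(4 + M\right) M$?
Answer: $27131$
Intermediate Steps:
$o{\left(M \right)} = M \left(4 + M\right)$
$N{\left(U \right)} = -40$
$S = 91$ ($S = 23 \left(4 + 23\right) - 530 = 23 \cdot 27 - 530 = 621 - 530 = 91$)
$- 676 N{\left(-27 \right)} + S = \left(-676\right) \left(-40\right) + 91 = 27040 + 91 = 27131$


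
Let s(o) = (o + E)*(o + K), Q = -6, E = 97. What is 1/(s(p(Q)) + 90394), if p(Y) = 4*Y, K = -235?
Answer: 1/71487 ≈ 1.3989e-5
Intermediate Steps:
s(o) = (-235 + o)*(97 + o) (s(o) = (o + 97)*(o - 235) = (97 + o)*(-235 + o) = (-235 + o)*(97 + o))
1/(s(p(Q)) + 90394) = 1/((-22795 + (4*(-6))² - 552*(-6)) + 90394) = 1/((-22795 + (-24)² - 138*(-24)) + 90394) = 1/((-22795 + 576 + 3312) + 90394) = 1/(-18907 + 90394) = 1/71487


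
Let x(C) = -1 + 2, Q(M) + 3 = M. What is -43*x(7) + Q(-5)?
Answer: -51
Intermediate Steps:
Q(M) = -3 + M
x(C) = 1
-43*x(7) + Q(-5) = -43*1 + (-3 - 5) = -43 - 8 = -51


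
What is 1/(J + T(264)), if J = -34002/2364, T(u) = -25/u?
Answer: -52008/752969 ≈ -0.069071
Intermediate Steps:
J = -5667/394 (J = -34002*1/2364 = -5667/394 ≈ -14.383)
1/(J + T(264)) = 1/(-5667/394 - 25/264) = 1/(-752969/52008) = -52008/752969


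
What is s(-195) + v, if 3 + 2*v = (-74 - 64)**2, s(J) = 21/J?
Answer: 1237651/130 ≈ 9520.4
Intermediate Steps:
v = 19041/2 (v = -3/2 + (-74 - 64)**2/2 = -3/2 + (1/2)*(-138)**2 = -3/2 + (1/2)*19044 = -3/2 + 9522 = 19041/2 ≈ 9520.5)
s(-195) + v = 21/(-195) + 19041/2 = 21*(-1/195) + 19041/2 = -7/65 + 19041/2 = 1237651/130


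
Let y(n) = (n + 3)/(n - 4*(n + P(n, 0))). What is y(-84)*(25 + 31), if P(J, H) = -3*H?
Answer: -18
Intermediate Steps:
y(n) = -(3 + n)/(3*n) (y(n) = (n + 3)/(n - 4*(n - 3*0)) = (3 + n)/(n - 4*(n + 0)) = (3 + n)/(n - 4*n) = (3 + n)/((-3*n)) = (3 + n)*(-1/(3*n)) = -(3 + n)/(3*n))
y(-84)*(25 + 31) = ((⅓)*(-3 - 1*(-84))/(-84))*(25 + 31) = ((⅓)*(-1/84)*(-3 + 84))*56 = ((⅓)*(-1/84)*81)*56 = -9/28*56 = -18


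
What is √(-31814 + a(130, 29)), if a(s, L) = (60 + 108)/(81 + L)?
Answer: I*√96232730/55 ≈ 178.36*I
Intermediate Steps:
a(s, L) = 168/(81 + L)
√(-31814 + a(130, 29)) = √(-31814 + 168/(81 + 29)) = √(-31814 + 168/110) = √(-31814 + 168*(1/110)) = √(-31814 + 84/55) = √(-1749686/55) = I*√96232730/55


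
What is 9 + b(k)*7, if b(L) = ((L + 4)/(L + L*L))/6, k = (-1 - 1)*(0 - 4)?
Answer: 331/36 ≈ 9.1944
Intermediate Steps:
k = 8 (k = -2*(-4) = 8)
b(L) = (4 + L)/(6*(L + L**2)) (b(L) = ((4 + L)/(L + L**2))*(1/6) = (4 + L)/(6*(L + L**2)))
9 + b(k)*7 = 9 + ((1/6)*(4 + 8)/(8*(1 + 8)))*7 = 9 + ((1/6)*(1/8)*12/9)*7 = 9 + ((1/6)*(1/8)*(1/9)*12)*7 = 9 + (1/36)*7 = 9 + 7/36 = 331/36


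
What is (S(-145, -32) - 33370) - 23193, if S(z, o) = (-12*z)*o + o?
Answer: -112275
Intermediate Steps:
S(z, o) = o - 12*o*z (S(z, o) = -12*o*z + o = o - 12*o*z)
(S(-145, -32) - 33370) - 23193 = (-32*(1 - 12*(-145)) - 33370) - 23193 = (-32*(1 + 1740) - 33370) - 23193 = (-32*1741 - 33370) - 23193 = (-55712 - 33370) - 23193 = -89082 - 23193 = -112275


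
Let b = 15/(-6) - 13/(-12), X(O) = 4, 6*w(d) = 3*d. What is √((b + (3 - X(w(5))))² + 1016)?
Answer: √147145/12 ≈ 31.966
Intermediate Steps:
w(d) = d/2 (w(d) = (3*d)/6 = d/2)
b = -17/12 (b = 15*(-⅙) - 13*(-1/12) = -5/2 + 13/12 = -17/12 ≈ -1.4167)
√((b + (3 - X(w(5))))² + 1016) = √((-17/12 + (3 - 1*4))² + 1016) = √((-17/12 + (3 - 4))² + 1016) = √((-17/12 - 1)² + 1016) = √((-29/12)² + 1016) = √(841/144 + 1016) = √(147145/144) = √147145/12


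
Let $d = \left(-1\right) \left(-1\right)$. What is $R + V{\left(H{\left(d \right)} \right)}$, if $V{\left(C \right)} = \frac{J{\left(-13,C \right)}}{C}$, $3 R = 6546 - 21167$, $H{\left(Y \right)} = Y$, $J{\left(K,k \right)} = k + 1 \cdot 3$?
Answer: $- \frac{14609}{3} \approx -4869.7$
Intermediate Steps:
$J{\left(K,k \right)} = 3 + k$ ($J{\left(K,k \right)} = k + 3 = 3 + k$)
$d = 1$
$R = - \frac{14621}{3}$ ($R = \frac{6546 - 21167}{3} = \frac{1}{3} \left(-14621\right) = - \frac{14621}{3} \approx -4873.7$)
$V{\left(C \right)} = \frac{3 + C}{C}$
$R + V{\left(H{\left(d \right)} \right)} = - \frac{14621}{3} + \frac{3 + 1}{1} = - \frac{14621}{3} + 1 \cdot 4 = - \frac{14621}{3} + 4 = - \frac{14609}{3}$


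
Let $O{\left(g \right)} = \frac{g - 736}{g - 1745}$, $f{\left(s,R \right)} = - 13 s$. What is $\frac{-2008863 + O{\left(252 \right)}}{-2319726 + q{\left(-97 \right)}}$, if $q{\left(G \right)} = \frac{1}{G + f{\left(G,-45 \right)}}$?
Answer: $\frac{42061518300}{48570367073} \approx 0.86599$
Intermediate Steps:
$q{\left(G \right)} = - \frac{1}{12 G}$ ($q{\left(G \right)} = \frac{1}{G - 13 G} = \frac{1}{\left(-12\right) G} = - \frac{1}{12 G}$)
$O{\left(g \right)} = \frac{-736 + g}{-1745 + g}$
$\frac{-2008863 + O{\left(252 \right)}}{-2319726 + q{\left(-97 \right)}} = \frac{-2008863 + \frac{-736 + 252}{-1745 + 252}}{-2319726 - \frac{1}{12 \left(-97\right)}} = \frac{-2008863 + \frac{1}{-1493} \left(-484\right)}{-2319726 - - \frac{1}{1164}} = \frac{-2008863 - - \frac{484}{1493}}{-2319726 + \frac{1}{1164}} = \frac{-2008863 + \frac{484}{1493}}{- \frac{2700161063}{1164}} = \left(- \frac{2999231975}{1493}\right) \left(- \frac{1164}{2700161063}\right) = \frac{42061518300}{48570367073}$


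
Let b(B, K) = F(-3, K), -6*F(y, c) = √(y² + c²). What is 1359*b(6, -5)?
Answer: -453*√34/2 ≈ -1320.7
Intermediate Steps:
F(y, c) = -√(c² + y²)/6 (F(y, c) = -√(y² + c²)/6 = -√(c² + y²)/6)
b(B, K) = -√(9 + K²)/6 (b(B, K) = -√(K² + (-3)²)/6 = -√(K² + 9)/6 = -√(9 + K²)/6)
1359*b(6, -5) = 1359*(-√(9 + (-5)²)/6) = 1359*(-√(9 + 25)/6) = 1359*(-√34/6) = -453*√34/2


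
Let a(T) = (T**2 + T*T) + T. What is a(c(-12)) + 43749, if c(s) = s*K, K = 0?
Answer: 43749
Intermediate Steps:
c(s) = 0 (c(s) = s*0 = 0)
a(T) = T + 2*T**2 (a(T) = (T**2 + T**2) + T = 2*T**2 + T = T + 2*T**2)
a(c(-12)) + 43749 = 0*(1 + 2*0) + 43749 = 0*(1 + 0) + 43749 = 0*1 + 43749 = 0 + 43749 = 43749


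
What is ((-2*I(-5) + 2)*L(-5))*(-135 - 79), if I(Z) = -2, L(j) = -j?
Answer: -6420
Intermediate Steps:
((-2*I(-5) + 2)*L(-5))*(-135 - 79) = ((-2*(-2) + 2)*(-1*(-5)))*(-135 - 79) = ((4 + 2)*5)*(-214) = (6*5)*(-214) = 30*(-214) = -6420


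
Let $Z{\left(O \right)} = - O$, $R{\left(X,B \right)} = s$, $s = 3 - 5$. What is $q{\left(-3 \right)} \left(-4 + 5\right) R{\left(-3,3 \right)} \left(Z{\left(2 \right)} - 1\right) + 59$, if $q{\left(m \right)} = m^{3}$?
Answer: $-103$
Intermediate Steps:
$s = -2$
$R{\left(X,B \right)} = -2$
$q{\left(-3 \right)} \left(-4 + 5\right) R{\left(-3,3 \right)} \left(Z{\left(2 \right)} - 1\right) + 59 = \left(-3\right)^{3} \left(-4 + 5\right) \left(- 2 \left(\left(-1\right) 2 - 1\right)\right) + 59 = \left(-27\right) 1 \left(- 2 \left(-2 - 1\right)\right) + 59 = - 27 \left(\left(-2\right) \left(-3\right)\right) + 59 = \left(-27\right) 6 + 59 = -162 + 59 = -103$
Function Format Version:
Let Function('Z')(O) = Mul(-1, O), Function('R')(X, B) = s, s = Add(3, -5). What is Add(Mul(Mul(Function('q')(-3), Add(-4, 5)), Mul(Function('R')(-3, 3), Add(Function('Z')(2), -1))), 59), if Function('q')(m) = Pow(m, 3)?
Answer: -103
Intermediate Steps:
s = -2
Function('R')(X, B) = -2
Add(Mul(Mul(Function('q')(-3), Add(-4, 5)), Mul(Function('R')(-3, 3), Add(Function('Z')(2), -1))), 59) = Add(Mul(Mul(Pow(-3, 3), Add(-4, 5)), Mul(-2, Add(Mul(-1, 2), -1))), 59) = Add(Mul(Mul(-27, 1), Mul(-2, Add(-2, -1))), 59) = Add(Mul(-27, Mul(-2, -3)), 59) = Add(Mul(-27, 6), 59) = Add(-162, 59) = -103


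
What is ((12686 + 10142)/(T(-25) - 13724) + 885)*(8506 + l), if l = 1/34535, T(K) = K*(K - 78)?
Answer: 2891732244008307/385030715 ≈ 7.5104e+6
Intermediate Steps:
T(K) = K*(-78 + K)
l = 1/34535 ≈ 2.8956e-5
((12686 + 10142)/(T(-25) - 13724) + 885)*(8506 + l) = ((12686 + 10142)/(-25*(-78 - 25) - 13724) + 885)*(8506 + 1/34535) = (22828/(-25*(-103) - 13724) + 885)*(293754711/34535) = (22828/(2575 - 13724) + 885)*(293754711/34535) = (22828/(-11149) + 885)*(293754711/34535) = (22828*(-1/11149) + 885)*(293754711/34535) = (-22828/11149 + 885)*(293754711/34535) = (9844037/11149)*(293754711/34535) = 2891732244008307/385030715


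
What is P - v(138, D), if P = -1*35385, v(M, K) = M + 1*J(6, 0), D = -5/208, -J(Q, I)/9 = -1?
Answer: -35532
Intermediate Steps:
J(Q, I) = 9 (J(Q, I) = -9*(-1) = 9)
D = -5/208 (D = -5*1/208 = -5/208 ≈ -0.024038)
v(M, K) = 9 + M (v(M, K) = M + 1*9 = M + 9 = 9 + M)
P = -35385
P - v(138, D) = -35385 - (9 + 138) = -35385 - 1*147 = -35385 - 147 = -35532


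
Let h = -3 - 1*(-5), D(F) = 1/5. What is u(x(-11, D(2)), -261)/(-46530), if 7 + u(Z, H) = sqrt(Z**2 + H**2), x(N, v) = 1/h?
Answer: 7/46530 - sqrt(272485)/93060 ≈ -0.0054589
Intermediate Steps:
D(F) = 1/5
h = 2 (h = -3 + 5 = 2)
x(N, v) = 1/2
u(Z, H) = -7 + sqrt(H**2 + Z**2) (u(Z, H) = -7 + sqrt(Z**2 + H**2) = -7 + sqrt(H**2 + Z**2))
u(x(-11, D(2)), -261)/(-46530) = (-7 + sqrt((-261)**2 + (1/2)**2))/(-46530) = (-7 + sqrt(68121 + 1/4))*(-1/46530) = (-7 + sqrt(272485/4))*(-1/46530) = (-7 + sqrt(272485)/2)*(-1/46530) = 7/46530 - sqrt(272485)/93060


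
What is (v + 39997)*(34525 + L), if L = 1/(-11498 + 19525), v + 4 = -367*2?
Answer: 10879932097584/8027 ≈ 1.3554e+9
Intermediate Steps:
v = -738 (v = -4 - 367*2 = -4 - 734 = -738)
L = 1/8027 ≈ 0.00012458
(v + 39997)*(34525 + L) = (-738 + 39997)*(34525 + 1/8027) = 39259*(277132176/8027) = 10879932097584/8027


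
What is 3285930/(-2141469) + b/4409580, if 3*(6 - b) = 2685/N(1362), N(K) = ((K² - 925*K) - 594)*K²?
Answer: -355158125130130732217359/231459827050904136854400 ≈ -1.5344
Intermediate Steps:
N(K) = K²*(-594 + K² - 925*K) (N(K) = (-594 + K² - 925*K)*K² = K²*(-594 + K² - 925*K))
b = 1323610994701/220601832480 (b = 6 - 895/(1362²*(-594 + 1362² - 925*1362)) = 6 - 895/(1855044*(-594 + 1855044 - 1259850)) = 6 - 895/(1855044*594600) = 6 - 895/1103009162400 = 6 - ⅓*179/73533944160 = 6 - 179/220601832480 = 1323610994701/220601832480 ≈ 6.0000)
3285930/(-2141469) + b/4409580 = 3285930/(-2141469) + (1323610994701/220601832480)/4409580 = 3285930*(-1/2141469) + (1323610994701/220601832480)*(1/4409580) = -1095310/713823 + 1323610994701/972761428467158400 = -355158125130130732217359/231459827050904136854400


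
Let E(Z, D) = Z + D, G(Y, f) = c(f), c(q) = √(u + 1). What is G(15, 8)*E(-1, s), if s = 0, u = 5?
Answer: -√6 ≈ -2.4495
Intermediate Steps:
c(q) = √6 (c(q) = √(5 + 1) = √6)
G(Y, f) = √6
E(Z, D) = D + Z
G(15, 8)*E(-1, s) = √6*(0 - 1) = √6*(-1) = -√6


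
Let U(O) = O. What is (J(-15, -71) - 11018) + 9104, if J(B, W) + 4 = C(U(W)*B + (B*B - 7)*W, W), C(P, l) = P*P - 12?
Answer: 207732639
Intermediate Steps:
C(P, l) = -12 + P**2 (C(P, l) = P**2 - 12 = -12 + P**2)
J(B, W) = -16 + (B*W + W*(-7 + B**2))**2 (J(B, W) = -4 + (-12 + (W*B + (B*B - 7)*W)**2) = -4 + (-12 + (B*W + (B**2 - 7)*W)**2) = -4 + (-12 + (B*W + (-7 + B**2)*W)**2) = -4 + (-12 + (B*W + W*(-7 + B**2))**2) = -16 + (B*W + W*(-7 + B**2))**2)
(J(-15, -71) - 11018) + 9104 = ((-16 + (-71)**2*(-7 - 15 + (-15)**2)**2) - 11018) + 9104 = ((-16 + 5041*(-7 - 15 + 225)**2) - 11018) + 9104 = ((-16 + 5041*203**2) - 11018) + 9104 = ((-16 + 5041*41209) - 11018) + 9104 = ((-16 + 207734569) - 11018) + 9104 = (207734553 - 11018) + 9104 = 207723535 + 9104 = 207732639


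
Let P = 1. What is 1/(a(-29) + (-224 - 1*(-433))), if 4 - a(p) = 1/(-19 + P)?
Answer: 18/3835 ≈ 0.0046936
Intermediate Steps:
a(p) = 73/18 (a(p) = 4 - 1/(-19 + 1) = 4 - 1/(-18) = 4 - 1*(-1/18) = 4 + 1/18 = 73/18)
1/(a(-29) + (-224 - 1*(-433))) = 1/(73/18 + (-224 - 1*(-433))) = 1/(73/18 + (-224 + 433)) = 1/(73/18 + 209) = 1/(3835/18) = 18/3835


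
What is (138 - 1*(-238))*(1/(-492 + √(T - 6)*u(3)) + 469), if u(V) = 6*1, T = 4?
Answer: 1779126908/10089 - 94*I*√2/10089 ≈ 1.7634e+5 - 0.013176*I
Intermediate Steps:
u(V) = 6
(138 - 1*(-238))*(1/(-492 + √(T - 6)*u(3)) + 469) = (138 - 1*(-238))*(1/(-492 + √(4 - 6)*6) + 469) = (138 + 238)*(1/(-492 + √(-2)*6) + 469) = 376*(1/(-492 + (I*√2)*6) + 469) = 376*(1/(-492 + 6*I*√2) + 469) = 376*(469 + 1/(-492 + 6*I*√2)) = 176344 + 376/(-492 + 6*I*√2)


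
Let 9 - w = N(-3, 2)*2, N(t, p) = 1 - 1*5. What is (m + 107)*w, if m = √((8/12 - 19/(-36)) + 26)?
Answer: 1819 + 17*√979/6 ≈ 1907.7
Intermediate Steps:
N(t, p) = -4 (N(t, p) = 1 - 5 = -4)
m = √979/6 (m = √((8*(1/12) - 19*(-1/36)) + 26) = √((⅔ + 19/36) + 26) = √(43/36 + 26) = √(979/36) = √979/6 ≈ 5.2148)
w = 17 (w = 9 - (-4)*2 = 9 - 1*(-8) = 9 + 8 = 17)
(m + 107)*w = (√979/6 + 107)*17 = (107 + √979/6)*17 = 1819 + 17*√979/6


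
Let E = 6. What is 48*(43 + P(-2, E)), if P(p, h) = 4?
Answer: 2256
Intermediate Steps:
48*(43 + P(-2, E)) = 48*(43 + 4) = 48*47 = 2256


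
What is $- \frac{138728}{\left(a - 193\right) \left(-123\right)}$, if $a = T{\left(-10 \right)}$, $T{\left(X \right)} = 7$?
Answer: $- \frac{69364}{11439} \approx -6.0638$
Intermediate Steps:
$a = 7$
$- \frac{138728}{\left(a - 193\right) \left(-123\right)} = - \frac{138728}{\left(7 - 193\right) \left(-123\right)} = - \frac{138728}{\left(-186\right) \left(-123\right)} = - \frac{138728}{22878} = \left(-138728\right) \frac{1}{22878} = - \frac{69364}{11439}$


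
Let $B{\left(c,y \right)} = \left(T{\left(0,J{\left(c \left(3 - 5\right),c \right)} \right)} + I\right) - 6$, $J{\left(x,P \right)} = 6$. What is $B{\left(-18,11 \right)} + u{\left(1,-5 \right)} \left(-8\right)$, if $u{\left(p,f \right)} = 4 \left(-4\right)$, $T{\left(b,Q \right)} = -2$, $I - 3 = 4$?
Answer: $127$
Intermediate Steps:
$I = 7$ ($I = 3 + 4 = 7$)
$u{\left(p,f \right)} = -16$
$B{\left(c,y \right)} = -1$ ($B{\left(c,y \right)} = \left(-2 + 7\right) - 6 = 5 - 6 = -1$)
$B{\left(-18,11 \right)} + u{\left(1,-5 \right)} \left(-8\right) = -1 - -128 = -1 + 128 = 127$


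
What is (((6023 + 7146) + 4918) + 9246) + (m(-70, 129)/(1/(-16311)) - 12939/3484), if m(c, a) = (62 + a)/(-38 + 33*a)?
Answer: 390859010943/14698996 ≈ 26591.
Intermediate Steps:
m(c, a) = (62 + a)/(-38 + 33*a)
(((6023 + 7146) + 4918) + 9246) + (m(-70, 129)/(1/(-16311)) - 12939/3484) = (((6023 + 7146) + 4918) + 9246) + (((62 + 129)/(-38 + 33*129))/(1/(-16311)) - 12939/3484) = ((13169 + 4918) + 9246) + ((191/(-38 + 4257))/(-1/16311) - 12939*1/3484) = (18087 + 9246) + ((191/4219)*(-16311) - 12939/3484) = 27333 + (((1/4219)*191)*(-16311) - 12939/3484) = 27333 + ((191/4219)*(-16311) - 12939/3484) = 27333 + (-3115401/4219 - 12939/3484) = 27333 - 10908646725/14698996 = 390859010943/14698996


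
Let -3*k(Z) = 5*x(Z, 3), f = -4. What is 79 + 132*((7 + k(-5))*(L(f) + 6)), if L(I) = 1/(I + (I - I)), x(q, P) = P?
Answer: 1597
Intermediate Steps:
L(I) = 1/I (L(I) = 1/(I + 0) = 1/I)
k(Z) = -5 (k(Z) = -5*3/3 = -⅓*15 = -5)
79 + 132*((7 + k(-5))*(L(f) + 6)) = 79 + 132*((7 - 5)*(1/(-4) + 6)) = 79 + 132*(2*(-¼ + 6)) = 79 + 132*(2*(23/4)) = 79 + 132*(23/2) = 79 + 1518 = 1597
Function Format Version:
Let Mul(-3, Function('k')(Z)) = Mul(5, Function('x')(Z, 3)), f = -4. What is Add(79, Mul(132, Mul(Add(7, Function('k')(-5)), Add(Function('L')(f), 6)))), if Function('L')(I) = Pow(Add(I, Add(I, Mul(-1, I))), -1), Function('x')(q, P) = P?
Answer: 1597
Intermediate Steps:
Function('L')(I) = Pow(I, -1) (Function('L')(I) = Pow(Add(I, 0), -1) = Pow(I, -1))
Function('k')(Z) = -5 (Function('k')(Z) = Mul(Rational(-1, 3), Mul(5, 3)) = Mul(Rational(-1, 3), 15) = -5)
Add(79, Mul(132, Mul(Add(7, Function('k')(-5)), Add(Function('L')(f), 6)))) = Add(79, Mul(132, Mul(Add(7, -5), Add(Pow(-4, -1), 6)))) = Add(79, Mul(132, Mul(2, Add(Rational(-1, 4), 6)))) = Add(79, Mul(132, Mul(2, Rational(23, 4)))) = Add(79, Mul(132, Rational(23, 2))) = Add(79, 1518) = 1597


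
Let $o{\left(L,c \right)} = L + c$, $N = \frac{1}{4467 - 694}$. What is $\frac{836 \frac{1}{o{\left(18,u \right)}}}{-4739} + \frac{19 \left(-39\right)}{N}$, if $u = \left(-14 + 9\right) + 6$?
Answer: $- \frac{13249263071}{4739} \approx -2.7958 \cdot 10^{6}$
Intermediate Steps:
$N = \frac{1}{3773} \approx 0.00026504$
$u = 1$ ($u = -5 + 6 = 1$)
$\frac{836 \frac{1}{o{\left(18,u \right)}}}{-4739} + \frac{19 \left(-39\right)}{N} = \frac{836 \frac{1}{18 + 1}}{-4739} + 19 \left(-39\right) \frac{1}{\frac{1}{3773}} = \frac{836}{19} \left(- \frac{1}{4739}\right) - 2795793 = 836 \cdot \frac{1}{19} \left(- \frac{1}{4739}\right) - 2795793 = 44 \left(- \frac{1}{4739}\right) - 2795793 = - \frac{44}{4739} - 2795793 = - \frac{13249263071}{4739}$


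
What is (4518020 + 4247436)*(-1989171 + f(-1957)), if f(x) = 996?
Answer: -17427260482800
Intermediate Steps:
(4518020 + 4247436)*(-1989171 + f(-1957)) = (4518020 + 4247436)*(-1989171 + 996) = 8765456*(-1988175) = -17427260482800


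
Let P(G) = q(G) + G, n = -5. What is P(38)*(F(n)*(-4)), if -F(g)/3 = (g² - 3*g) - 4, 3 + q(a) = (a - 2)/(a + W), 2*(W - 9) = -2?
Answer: 355536/23 ≈ 15458.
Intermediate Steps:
W = 8 (W = 9 + (½)*(-2) = 9 - 1 = 8)
q(a) = -3 + (-2 + a)/(8 + a) (q(a) = -3 + (a - 2)/(a + 8) = -3 + (-2 + a)/(8 + a))
F(g) = 12 - 3*g² + 9*g (F(g) = -3*((g² - 3*g) - 4) = -3*(-4 + g² - 3*g) = 12 - 3*g² + 9*g)
P(G) = G + 2*(-13 - G)/(8 + G) (P(G) = 2*(-13 - G)/(8 + G) + G = G + 2*(-13 - G)/(8 + G))
P(38)*(F(n)*(-4)) = ((-26 + 38² + 6*38)/(8 + 38))*((12 - 3*(-5)² + 9*(-5))*(-4)) = ((-26 + 1444 + 228)/46)*((12 - 3*25 - 45)*(-4)) = ((1/46)*1646)*((12 - 75 - 45)*(-4)) = 823*(-108*(-4))/23 = (823/23)*432 = 355536/23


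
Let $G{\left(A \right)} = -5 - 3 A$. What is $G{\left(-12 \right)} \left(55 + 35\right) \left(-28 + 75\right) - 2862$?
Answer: $128268$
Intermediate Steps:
$G{\left(-12 \right)} \left(55 + 35\right) \left(-28 + 75\right) - 2862 = \left(-5 - -36\right) \left(55 + 35\right) \left(-28 + 75\right) - 2862 = \left(-5 + 36\right) 90 \cdot 47 - 2862 = 31 \cdot 4230 - 2862 = 131130 - 2862 = 128268$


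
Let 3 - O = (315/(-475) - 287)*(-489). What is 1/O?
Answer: -95/13363107 ≈ -7.1091e-6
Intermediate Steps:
O = -13363107/95 (O = 3 - (315/(-475) - 287)*(-489) = 3 - (315*(-1/475) - 287)*(-489) = 3 - (-63/95 - 287)*(-489) = 3 - (-27328)*(-489)/95 = 3 - 1*13363392/95 = 3 - 13363392/95 = -13363107/95 ≈ -1.4066e+5)
1/O = 1/(-13363107/95) = -95/13363107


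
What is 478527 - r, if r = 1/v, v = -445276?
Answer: 213076588453/445276 ≈ 4.7853e+5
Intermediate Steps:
r = -1/445276 (r = 1/(-445276) = -1/445276 ≈ -2.2458e-6)
478527 - r = 478527 - 1*(-1/445276) = 478527 + 1/445276 = 213076588453/445276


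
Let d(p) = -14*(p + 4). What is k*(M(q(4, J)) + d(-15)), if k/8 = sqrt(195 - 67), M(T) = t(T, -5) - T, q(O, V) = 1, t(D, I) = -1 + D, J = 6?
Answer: 9792*sqrt(2) ≈ 13848.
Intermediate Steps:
d(p) = -56 - 14*p (d(p) = -14*(4 + p) = -56 - 14*p)
M(T) = -1 (M(T) = (-1 + T) - T = -1)
k = 64*sqrt(2) (k = 8*sqrt(195 - 67) = 8*sqrt(128) = 8*(8*sqrt(2)) = 64*sqrt(2) ≈ 90.510)
k*(M(q(4, J)) + d(-15)) = (64*sqrt(2))*(-1 + (-56 - 14*(-15))) = (64*sqrt(2))*(-1 + (-56 + 210)) = (64*sqrt(2))*(-1 + 154) = (64*sqrt(2))*153 = 9792*sqrt(2)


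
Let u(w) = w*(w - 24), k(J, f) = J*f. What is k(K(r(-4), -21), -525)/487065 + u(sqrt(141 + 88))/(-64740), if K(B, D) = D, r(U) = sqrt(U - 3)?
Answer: 40148041/2102172540 + 2*sqrt(229)/5395 ≈ 0.024708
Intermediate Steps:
r(U) = sqrt(-3 + U)
u(w) = w*(-24 + w)
k(K(r(-4), -21), -525)/487065 + u(sqrt(141 + 88))/(-64740) = -21*(-525)/487065 + (sqrt(141 + 88)*(-24 + sqrt(141 + 88)))/(-64740) = 11025*(1/487065) + (sqrt(229)*(-24 + sqrt(229)))*(-1/64740) = 735/32471 - sqrt(229)*(-24 + sqrt(229))/64740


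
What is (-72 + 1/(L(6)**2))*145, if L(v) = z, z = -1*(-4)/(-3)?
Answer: -165735/16 ≈ -10358.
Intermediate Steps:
z = -4/3 (z = 4*(-1/3) = -4/3 ≈ -1.3333)
L(v) = -4/3
(-72 + 1/(L(6)**2))*145 = (-72 + 1/((-4/3)**2))*145 = (-72 + 1/(16/9))*145 = (-72 + 9/16)*145 = -1143/16*145 = -165735/16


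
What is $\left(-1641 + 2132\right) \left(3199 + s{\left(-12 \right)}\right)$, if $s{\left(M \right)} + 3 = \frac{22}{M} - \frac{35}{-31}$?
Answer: $\frac{291813575}{186} \approx 1.5689 \cdot 10^{6}$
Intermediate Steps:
$s{\left(M \right)} = - \frac{58}{31} + \frac{22}{M}$ ($s{\left(M \right)} = -3 + \left(\frac{22}{M} - \frac{35}{-31}\right) = -3 + \left(\frac{22}{M} - - \frac{35}{31}\right) = -3 + \left(\frac{22}{M} + \frac{35}{31}\right) = -3 + \left(\frac{35}{31} + \frac{22}{M}\right) = - \frac{58}{31} + \frac{22}{M}$)
$\left(-1641 + 2132\right) \left(3199 + s{\left(-12 \right)}\right) = \left(-1641 + 2132\right) \left(3199 - \left(\frac{58}{31} - \frac{22}{-12}\right)\right) = 491 \left(3199 + \left(- \frac{58}{31} + 22 \left(- \frac{1}{12}\right)\right)\right) = 491 \left(3199 - \frac{689}{186}\right) = 491 \cdot \frac{594325}{186} = \frac{291813575}{186}$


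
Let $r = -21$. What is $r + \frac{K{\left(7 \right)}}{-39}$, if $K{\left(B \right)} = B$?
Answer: $- \frac{826}{39} \approx -21.179$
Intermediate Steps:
$r + \frac{K{\left(7 \right)}}{-39} = -21 + \frac{1}{-39} \cdot 7 = -21 - \frac{7}{39} = - \frac{826}{39}$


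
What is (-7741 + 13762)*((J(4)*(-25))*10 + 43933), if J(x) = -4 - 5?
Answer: 278067843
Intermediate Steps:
J(x) = -9
(-7741 + 13762)*((J(4)*(-25))*10 + 43933) = (-7741 + 13762)*(-9*(-25)*10 + 43933) = 6021*(225*10 + 43933) = 6021*(2250 + 43933) = 6021*46183 = 278067843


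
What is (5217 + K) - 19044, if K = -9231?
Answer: -23058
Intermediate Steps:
(5217 + K) - 19044 = (5217 - 9231) - 19044 = -4014 - 19044 = -23058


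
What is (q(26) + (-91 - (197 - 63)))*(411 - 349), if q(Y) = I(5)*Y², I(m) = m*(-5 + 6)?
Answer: 195610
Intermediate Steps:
I(m) = m (I(m) = m*1 = m)
q(Y) = 5*Y²
(q(26) + (-91 - (197 - 63)))*(411 - 349) = (5*26² + (-91 - (197 - 63)))*(411 - 349) = (5*676 + (-91 - 1*134))*62 = (3380 + (-91 - 134))*62 = (3380 - 225)*62 = 3155*62 = 195610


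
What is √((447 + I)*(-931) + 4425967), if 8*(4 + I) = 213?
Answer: √63819938/4 ≈ 1997.2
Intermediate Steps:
I = 181/8 (I = -4 + (⅛)*213 = -4 + 213/8 = 181/8 ≈ 22.625)
√((447 + I)*(-931) + 4425967) = √((447 + 181/8)*(-931) + 4425967) = √((3757/8)*(-931) + 4425967) = √(-3497767/8 + 4425967) = √(31909969/8) = √63819938/4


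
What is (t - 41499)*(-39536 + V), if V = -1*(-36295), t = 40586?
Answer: 2959033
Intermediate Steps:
V = 36295
(t - 41499)*(-39536 + V) = (40586 - 41499)*(-39536 + 36295) = -913*(-3241) = 2959033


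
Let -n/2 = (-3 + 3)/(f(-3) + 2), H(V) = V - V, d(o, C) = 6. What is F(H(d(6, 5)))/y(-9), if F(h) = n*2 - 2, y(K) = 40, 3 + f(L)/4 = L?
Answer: -1/20 ≈ -0.050000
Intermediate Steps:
f(L) = -12 + 4*L
H(V) = 0
n = 0 (n = -2*(-3 + 3)/((-12 + 4*(-3)) + 2) = -0/((-12 - 12) + 2) = -0/(-24 + 2) = -0/(-22) = -0*(-1)/22 = -2*0 = 0)
F(h) = -2 (F(h) = 0*2 - 2 = 0 - 2 = -2)
F(H(d(6, 5)))/y(-9) = -2/40 = -2*1/40 = -1/20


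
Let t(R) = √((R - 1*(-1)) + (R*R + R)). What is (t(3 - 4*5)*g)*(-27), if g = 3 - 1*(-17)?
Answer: -8640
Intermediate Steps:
g = 20 (g = 3 + 17 = 20)
t(R) = √(1 + R² + 2*R) (t(R) = √((R + 1) + (R² + R)) = √((1 + R) + (R + R²)) = √(1 + R² + 2*R))
(t(3 - 4*5)*g)*(-27) = (√(1 + (3 - 4*5)² + 2*(3 - 4*5))*20)*(-27) = (√(1 + (3 - 20)² + 2*(3 - 20))*20)*(-27) = (√(1 + (-17)² + 2*(-17))*20)*(-27) = (√(1 + 289 - 34)*20)*(-27) = (√256*20)*(-27) = (16*20)*(-27) = 320*(-27) = -8640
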